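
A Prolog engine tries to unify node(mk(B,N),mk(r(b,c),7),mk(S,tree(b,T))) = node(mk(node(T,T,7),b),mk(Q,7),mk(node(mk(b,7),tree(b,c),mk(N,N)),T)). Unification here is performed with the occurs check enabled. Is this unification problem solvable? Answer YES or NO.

Decompose node/3: mk(B,N) = mk(node(T,T,7),b),  mk(r(b,c),7) = mk(Q,7),  mk(S,tree(b,T)) = mk(node(mk(b,7),tree(b,c),mk(N,N)),T).
Decompose mk/2: B = node(T,T,7),  N = b.
Bind B := node(T,T,7); no other remaining equation mentions B.
Bind N := b; substituting into the one remaining equation that mentions N gives: mk(S,tree(b,T)) = mk(node(mk(b,7),tree(b,c),mk(b,b)),T).
Decompose mk/2: r(b,c) = Q,  7 = 7.
Bind Q := r(b,c); no other remaining equation mentions Q.
Delete trivial equation 7 = 7.
Decompose mk/2: S = node(mk(b,7),tree(b,c),mk(b,b)),  tree(b,T) = T.
Bind S := node(mk(b,7),tree(b,c),mk(b,b)); no other remaining equation mentions S.
Occurs check fails: T occurs in tree(b,T); the equation T = tree(b,T) has no finite solution.

NO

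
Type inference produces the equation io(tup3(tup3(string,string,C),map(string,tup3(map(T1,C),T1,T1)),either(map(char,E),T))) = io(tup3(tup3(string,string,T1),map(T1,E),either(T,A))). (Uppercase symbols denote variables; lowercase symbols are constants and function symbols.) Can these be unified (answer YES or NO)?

Decompose io/1: tup3(tup3(string,string,C),map(string,tup3(map(T1,C),T1,T1)),either(map(char,E),T)) = tup3(tup3(string,string,T1),map(T1,E),either(T,A)).
Decompose tup3/3: tup3(string,string,C) = tup3(string,string,T1),  map(string,tup3(map(T1,C),T1,T1)) = map(T1,E),  either(map(char,E),T) = either(T,A).
Decompose tup3/3: string = string,  string = string,  C = T1.
Delete trivial equation string = string.
Delete trivial equation string = string.
Bind C := T1; substituting into the one remaining equation that mentions C gives: map(string,tup3(map(T1,T1),T1,T1)) = map(T1,E).
Decompose map/2: string = T1,  tup3(map(T1,T1),T1,T1) = E.
Bind T1 := string; substituting into the one remaining equation that mentions T1 gives: tup3(map(string,string),string,string) = E. Substituting into the earlier binding gives C := string.
Bind E := tup3(map(string,string),string,string); substituting into the remaining equation gives: either(map(char,tup3(map(string,string),string,string)),T) = either(T,A).
Decompose either/2: map(char,tup3(map(string,string),string,string)) = T,  T = A.
Bind T := map(char,tup3(map(string,string),string,string)); substituting into the remaining equation gives: map(char,tup3(map(string,string),string,string)) = A.
Bind A := map(char,tup3(map(string,string),string,string)).
No equations remain and no clash or occurs-check failure arose, so a unifier exists.

YES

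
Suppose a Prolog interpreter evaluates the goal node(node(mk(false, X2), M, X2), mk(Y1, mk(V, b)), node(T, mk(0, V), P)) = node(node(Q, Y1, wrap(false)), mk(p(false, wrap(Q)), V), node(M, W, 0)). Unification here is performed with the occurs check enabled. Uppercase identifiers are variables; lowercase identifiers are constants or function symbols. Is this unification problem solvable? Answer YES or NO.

NO

Decompose node/3: node(mk(false, X2), M, X2) = node(Q, Y1, wrap(false)),  mk(Y1, mk(V, b)) = mk(p(false, wrap(Q)), V),  node(T, mk(0, V), P) = node(M, W, 0).
Decompose node/3: mk(false, X2) = Q,  M = Y1,  X2 = wrap(false).
Bind Q := mk(false, X2); substituting into the one remaining equation that mentions Q gives: mk(Y1, mk(V, b)) = mk(p(false, wrap(mk(false, X2))), V).
Bind M := Y1; substituting into the one remaining equation that mentions M gives: node(T, mk(0, V), P) = node(Y1, W, 0).
Bind X2 := wrap(false); substituting into the one remaining equation that mentions X2 gives: mk(Y1, mk(V, b)) = mk(p(false, wrap(mk(false, wrap(false)))), V). Substituting into the earlier binding gives Q := mk(false, wrap(false)).
Decompose mk/2: Y1 = p(false, wrap(mk(false, wrap(false)))),  mk(V, b) = V.
Bind Y1 := p(false, wrap(mk(false, wrap(false)))); substituting into the one remaining equation that mentions Y1 gives: node(T, mk(0, V), P) = node(p(false, wrap(mk(false, wrap(false)))), W, 0). Substituting into the earlier binding gives M := p(false, wrap(mk(false, wrap(false)))).
Occurs check fails: V occurs in mk(V, b); the equation V = mk(V, b) has no finite solution.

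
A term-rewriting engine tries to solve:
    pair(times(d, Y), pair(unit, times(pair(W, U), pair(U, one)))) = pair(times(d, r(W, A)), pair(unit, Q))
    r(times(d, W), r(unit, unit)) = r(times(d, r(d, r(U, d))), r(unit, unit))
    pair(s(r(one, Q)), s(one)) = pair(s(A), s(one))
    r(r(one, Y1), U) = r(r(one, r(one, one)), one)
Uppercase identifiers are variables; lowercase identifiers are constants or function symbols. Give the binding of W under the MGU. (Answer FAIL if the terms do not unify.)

r(d, r(one, d))

Decompose pair/2: times(d, Y) = times(d, r(W, A)),  pair(unit, times(pair(W, U), pair(U, one))) = pair(unit, Q).
Decompose times/2: d = d,  Y = r(W, A).
Delete trivial equation d = d.
Bind Y := r(W, A); no other remaining equation mentions Y.
Decompose pair/2: unit = unit,  times(pair(W, U), pair(U, one)) = Q.
Delete trivial equation unit = unit.
Bind Q := times(pair(W, U), pair(U, one)); substituting into the one remaining equation that mentions Q gives: pair(s(r(one, times(pair(W, U), pair(U, one)))), s(one)) = pair(s(A), s(one)).
Decompose r/2: times(d, W) = times(d, r(d, r(U, d))),  r(unit, unit) = r(unit, unit).
Decompose times/2: d = d,  W = r(d, r(U, d)).
Delete trivial equation d = d.
Bind W := r(d, r(U, d)); substituting into the one remaining equation that mentions W gives: pair(s(r(one, times(pair(r(d, r(U, d)), U), pair(U, one)))), s(one)) = pair(s(A), s(one)). Substituting into the earlier bindings gives Y := r(r(d, r(U, d)), A), Q := times(pair(r(d, r(U, d)), U), pair(U, one)).
Delete trivial equation r(unit, unit) = r(unit, unit).
Decompose pair/2: s(r(one, times(pair(r(d, r(U, d)), U), pair(U, one)))) = s(A),  s(one) = s(one).
Decompose s/1: r(one, times(pair(r(d, r(U, d)), U), pair(U, one))) = A.
Bind A := r(one, times(pair(r(d, r(U, d)), U), pair(U, one))); no other remaining equation mentions A. Substituting into the earlier binding gives Y := r(r(d, r(U, d)), r(one, times(pair(r(d, r(U, d)), U), pair(U, one)))).
Delete trivial equation s(one) = s(one).
Decompose r/2: r(one, Y1) = r(one, r(one, one)),  U = one.
Decompose r/2: one = one,  Y1 = r(one, one).
Delete trivial equation one = one.
Bind Y1 := r(one, one); no other remaining equation mentions Y1.
Bind U := one. Substituting into the earlier bindings gives Y := r(r(d, r(one, d)), r(one, times(pair(r(d, r(one, d)), one), pair(one, one)))), Q := times(pair(r(d, r(one, d)), one), pair(one, one)), W := r(d, r(one, d)), A := r(one, times(pair(r(d, r(one, d)), one), pair(one, one))).
MGU = { Y -> r(r(d, r(one, d)), r(one, times(pair(r(d, r(one, d)), one), pair(one, one)))), Q -> times(pair(r(d, r(one, d)), one), pair(one, one)), W -> r(d, r(one, d)), A -> r(one, times(pair(r(d, r(one, d)), one), pair(one, one))), Y1 -> r(one, one), U -> one }, so W -> r(d, r(one, d)).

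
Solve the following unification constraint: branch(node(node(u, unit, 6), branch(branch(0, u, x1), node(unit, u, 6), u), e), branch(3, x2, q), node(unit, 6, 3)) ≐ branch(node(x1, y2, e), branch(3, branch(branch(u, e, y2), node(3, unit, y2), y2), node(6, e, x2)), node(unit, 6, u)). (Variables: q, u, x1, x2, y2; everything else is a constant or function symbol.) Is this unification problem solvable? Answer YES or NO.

YES

Decompose branch/3: node(node(u, unit, 6), branch(branch(0, u, x1), node(unit, u, 6), u), e) ≐ node(x1, y2, e),  branch(3, x2, q) ≐ branch(3, branch(branch(u, e, y2), node(3, unit, y2), y2), node(6, e, x2)),  node(unit, 6, 3) ≐ node(unit, 6, u).
Decompose node/3: node(u, unit, 6) ≐ x1,  branch(branch(0, u, x1), node(unit, u, 6), u) ≐ y2,  e ≐ e.
Bind x1 := node(u, unit, 6); substituting into the one remaining equation that mentions x1 gives: branch(branch(0, u, node(u, unit, 6)), node(unit, u, 6), u) ≐ y2.
Bind y2 := branch(branch(0, u, node(u, unit, 6)), node(unit, u, 6), u); substituting into the one remaining equation that mentions y2 gives: branch(3, x2, q) ≐ branch(3, branch(branch(u, e, branch(branch(0, u, node(u, unit, 6)), node(unit, u, 6), u)), node(3, unit, branch(branch(0, u, node(u, unit, 6)), node(unit, u, 6), u)), branch(branch(0, u, node(u, unit, 6)), node(unit, u, 6), u)), node(6, e, x2)).
Delete trivial equation e ≐ e.
Decompose branch/3: 3 ≐ 3,  x2 ≐ branch(branch(u, e, branch(branch(0, u, node(u, unit, 6)), node(unit, u, 6), u)), node(3, unit, branch(branch(0, u, node(u, unit, 6)), node(unit, u, 6), u)), branch(branch(0, u, node(u, unit, 6)), node(unit, u, 6), u)),  q ≐ node(6, e, x2).
Delete trivial equation 3 ≐ 3.
Bind x2 := branch(branch(u, e, branch(branch(0, u, node(u, unit, 6)), node(unit, u, 6), u)), node(3, unit, branch(branch(0, u, node(u, unit, 6)), node(unit, u, 6), u)), branch(branch(0, u, node(u, unit, 6)), node(unit, u, 6), u)); substituting into the one remaining equation that mentions x2 gives: q ≐ node(6, e, branch(branch(u, e, branch(branch(0, u, node(u, unit, 6)), node(unit, u, 6), u)), node(3, unit, branch(branch(0, u, node(u, unit, 6)), node(unit, u, 6), u)), branch(branch(0, u, node(u, unit, 6)), node(unit, u, 6), u))).
Bind q := node(6, e, branch(branch(u, e, branch(branch(0, u, node(u, unit, 6)), node(unit, u, 6), u)), node(3, unit, branch(branch(0, u, node(u, unit, 6)), node(unit, u, 6), u)), branch(branch(0, u, node(u, unit, 6)), node(unit, u, 6), u))); no other remaining equation mentions q.
Decompose node/3: unit ≐ unit,  6 ≐ 6,  3 ≐ u.
Delete trivial equation unit ≐ unit.
Delete trivial equation 6 ≐ 6.
Bind u := 3. Substituting into the earlier bindings gives x1 := node(3, unit, 6), y2 := branch(branch(0, 3, node(3, unit, 6)), node(unit, 3, 6), 3), x2 := branch(branch(3, e, branch(branch(0, 3, node(3, unit, 6)), node(unit, 3, 6), 3)), node(3, unit, branch(branch(0, 3, node(3, unit, 6)), node(unit, 3, 6), 3)), branch(branch(0, 3, node(3, unit, 6)), node(unit, 3, 6), 3)), q := node(6, e, branch(branch(3, e, branch(branch(0, 3, node(3, unit, 6)), node(unit, 3, 6), 3)), node(3, unit, branch(branch(0, 3, node(3, unit, 6)), node(unit, 3, 6), 3)), branch(branch(0, 3, node(3, unit, 6)), node(unit, 3, 6), 3))).
No equations remain and no clash or occurs-check failure arose, so a unifier exists.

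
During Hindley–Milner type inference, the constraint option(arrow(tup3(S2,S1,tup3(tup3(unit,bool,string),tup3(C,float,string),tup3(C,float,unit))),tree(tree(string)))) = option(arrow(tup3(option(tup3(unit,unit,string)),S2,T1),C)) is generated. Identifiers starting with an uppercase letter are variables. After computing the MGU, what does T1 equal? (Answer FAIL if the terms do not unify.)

tup3(tup3(unit,bool,string),tup3(tree(tree(string)),float,string),tup3(tree(tree(string)),float,unit))

Decompose option/1: arrow(tup3(S2,S1,tup3(tup3(unit,bool,string),tup3(C,float,string),tup3(C,float,unit))),tree(tree(string))) = arrow(tup3(option(tup3(unit,unit,string)),S2,T1),C).
Decompose arrow/2: tup3(S2,S1,tup3(tup3(unit,bool,string),tup3(C,float,string),tup3(C,float,unit))) = tup3(option(tup3(unit,unit,string)),S2,T1),  tree(tree(string)) = C.
Decompose tup3/3: S2 = option(tup3(unit,unit,string)),  S1 = S2,  tup3(tup3(unit,bool,string),tup3(C,float,string),tup3(C,float,unit)) = T1.
Bind S2 := option(tup3(unit,unit,string)); substituting into the one remaining equation that mentions S2 gives: S1 = option(tup3(unit,unit,string)).
Bind S1 := option(tup3(unit,unit,string)); no other remaining equation mentions S1.
Bind T1 := tup3(tup3(unit,bool,string),tup3(C,float,string),tup3(C,float,unit)); no other remaining equation mentions T1.
Bind C := tree(tree(string)). Substituting into the earlier binding gives T1 := tup3(tup3(unit,bool,string),tup3(tree(tree(string)),float,string),tup3(tree(tree(string)),float,unit)).
MGU = { S2 ↦ option(tup3(unit,unit,string)), S1 ↦ option(tup3(unit,unit,string)), T1 ↦ tup3(tup3(unit,bool,string),tup3(tree(tree(string)),float,string),tup3(tree(tree(string)),float,unit)), C ↦ tree(tree(string)) }, so T1 ↦ tup3(tup3(unit,bool,string),tup3(tree(tree(string)),float,string),tup3(tree(tree(string)),float,unit)).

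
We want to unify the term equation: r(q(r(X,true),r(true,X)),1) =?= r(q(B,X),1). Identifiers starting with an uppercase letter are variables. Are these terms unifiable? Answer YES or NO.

NO

Decompose r/2: q(r(X,true),r(true,X)) =?= q(B,X),  1 =?= 1.
Decompose q/2: r(X,true) =?= B,  r(true,X) =?= X.
Bind B := r(X,true); no other remaining equation mentions B.
Occurs check fails: X occurs in r(true,X); the equation X =?= r(true,X) has no finite solution.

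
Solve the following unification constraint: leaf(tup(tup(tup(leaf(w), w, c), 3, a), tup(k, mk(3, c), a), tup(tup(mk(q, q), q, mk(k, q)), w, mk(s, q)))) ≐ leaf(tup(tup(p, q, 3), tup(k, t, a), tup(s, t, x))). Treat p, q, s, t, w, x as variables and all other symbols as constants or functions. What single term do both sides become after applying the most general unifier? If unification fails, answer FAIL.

FAIL

Decompose leaf/1: tup(tup(tup(leaf(w), w, c), 3, a), tup(k, mk(3, c), a), tup(tup(mk(q, q), q, mk(k, q)), w, mk(s, q))) ≐ tup(tup(p, q, 3), tup(k, t, a), tup(s, t, x)).
Decompose tup/3: tup(tup(leaf(w), w, c), 3, a) ≐ tup(p, q, 3),  tup(k, mk(3, c), a) ≐ tup(k, t, a),  tup(tup(mk(q, q), q, mk(k, q)), w, mk(s, q)) ≐ tup(s, t, x).
Decompose tup/3: tup(leaf(w), w, c) ≐ p,  3 ≐ q,  a ≐ 3.
Bind p := tup(leaf(w), w, c); no other remaining equation mentions p.
Bind q := 3; substituting into the one remaining equation that mentions q gives: tup(tup(mk(3, 3), 3, mk(k, 3)), w, mk(s, 3)) ≐ tup(s, t, x).
Clash: constants a and 3 differ; no unifier exists.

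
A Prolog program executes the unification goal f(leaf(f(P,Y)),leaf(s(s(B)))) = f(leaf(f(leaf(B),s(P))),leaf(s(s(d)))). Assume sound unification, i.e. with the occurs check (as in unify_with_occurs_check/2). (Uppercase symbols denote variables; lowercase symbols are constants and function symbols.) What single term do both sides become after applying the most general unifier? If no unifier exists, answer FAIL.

f(leaf(f(leaf(d),s(leaf(d)))),leaf(s(s(d))))

Decompose f/2: leaf(f(P,Y)) = leaf(f(leaf(B),s(P))),  leaf(s(s(B))) = leaf(s(s(d))).
Decompose leaf/1: f(P,Y) = f(leaf(B),s(P)).
Decompose f/2: P = leaf(B),  Y = s(P).
Bind P := leaf(B); substituting into the one remaining equation that mentions P gives: Y = s(leaf(B)).
Bind Y := s(leaf(B)); no other remaining equation mentions Y.
Decompose leaf/1: s(s(B)) = s(s(d)).
Decompose s/1: s(B) = s(d).
Decompose s/1: B = d.
Bind B := d. Substituting into the earlier bindings gives P := leaf(d), Y := s(leaf(d)).
Applying the MGU to either side gives f(leaf(f(leaf(d),s(leaf(d)))),leaf(s(s(d)))).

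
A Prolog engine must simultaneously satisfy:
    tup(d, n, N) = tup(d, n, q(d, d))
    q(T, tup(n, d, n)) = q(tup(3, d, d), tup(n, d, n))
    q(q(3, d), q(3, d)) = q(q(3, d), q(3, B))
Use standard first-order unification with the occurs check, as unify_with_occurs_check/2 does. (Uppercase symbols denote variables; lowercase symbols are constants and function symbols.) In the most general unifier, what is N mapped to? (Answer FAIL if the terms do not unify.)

Decompose tup/3: d = d,  n = n,  N = q(d, d).
Delete trivial equation d = d.
Delete trivial equation n = n.
Bind N := q(d, d); no other remaining equation mentions N.
Decompose q/2: T = tup(3, d, d),  tup(n, d, n) = tup(n, d, n).
Bind T := tup(3, d, d); no other remaining equation mentions T.
Delete trivial equation tup(n, d, n) = tup(n, d, n).
Decompose q/2: q(3, d) = q(3, d),  q(3, d) = q(3, B).
Delete trivial equation q(3, d) = q(3, d).
Decompose q/2: 3 = 3,  d = B.
Delete trivial equation 3 = 3.
Bind B := d.
MGU = { N -> q(d, d), T -> tup(3, d, d), B -> d }, so N -> q(d, d).

q(d, d)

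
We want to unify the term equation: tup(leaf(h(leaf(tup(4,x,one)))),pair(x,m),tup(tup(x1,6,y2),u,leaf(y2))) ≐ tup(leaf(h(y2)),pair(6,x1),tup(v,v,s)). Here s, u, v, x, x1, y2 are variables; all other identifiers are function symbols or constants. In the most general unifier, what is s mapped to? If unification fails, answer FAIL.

Decompose tup/3: leaf(h(leaf(tup(4,x,one)))) ≐ leaf(h(y2)),  pair(x,m) ≐ pair(6,x1),  tup(tup(x1,6,y2),u,leaf(y2)) ≐ tup(v,v,s).
Decompose leaf/1: h(leaf(tup(4,x,one))) ≐ h(y2).
Decompose h/1: leaf(tup(4,x,one)) ≐ y2.
Bind y2 := leaf(tup(4,x,one)); substituting into the one remaining equation that mentions y2 gives: tup(tup(x1,6,leaf(tup(4,x,one))),u,leaf(leaf(tup(4,x,one)))) ≐ tup(v,v,s).
Decompose pair/2: x ≐ 6,  m ≐ x1.
Bind x := 6; substituting into the one remaining equation that mentions x gives: tup(tup(x1,6,leaf(tup(4,6,one))),u,leaf(leaf(tup(4,6,one)))) ≐ tup(v,v,s). Substituting into the earlier binding gives y2 := leaf(tup(4,6,one)).
Bind x1 := m; substituting into the remaining equation gives: tup(tup(m,6,leaf(tup(4,6,one))),u,leaf(leaf(tup(4,6,one)))) ≐ tup(v,v,s).
Decompose tup/3: tup(m,6,leaf(tup(4,6,one))) ≐ v,  u ≐ v,  leaf(leaf(tup(4,6,one))) ≐ s.
Bind v := tup(m,6,leaf(tup(4,6,one))); substituting into the one remaining equation that mentions v gives: u ≐ tup(m,6,leaf(tup(4,6,one))).
Bind u := tup(m,6,leaf(tup(4,6,one))); no other remaining equation mentions u.
Bind s := leaf(leaf(tup(4,6,one))).
MGU = { y2 -> leaf(tup(4,6,one)), x -> 6, x1 -> m, v -> tup(m,6,leaf(tup(4,6,one))), u -> tup(m,6,leaf(tup(4,6,one))), s -> leaf(leaf(tup(4,6,one))) }, so s -> leaf(leaf(tup(4,6,one))).

leaf(leaf(tup(4,6,one)))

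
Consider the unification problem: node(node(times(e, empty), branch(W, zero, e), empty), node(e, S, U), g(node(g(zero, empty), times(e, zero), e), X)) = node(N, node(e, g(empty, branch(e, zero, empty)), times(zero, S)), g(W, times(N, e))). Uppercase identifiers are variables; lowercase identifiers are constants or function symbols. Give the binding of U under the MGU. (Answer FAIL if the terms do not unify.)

Decompose node/3: node(times(e, empty), branch(W, zero, e), empty) = N,  node(e, S, U) = node(e, g(empty, branch(e, zero, empty)), times(zero, S)),  g(node(g(zero, empty), times(e, zero), e), X) = g(W, times(N, e)).
Bind N := node(times(e, empty), branch(W, zero, e), empty); substituting into the one remaining equation that mentions N gives: g(node(g(zero, empty), times(e, zero), e), X) = g(W, times(node(times(e, empty), branch(W, zero, e), empty), e)).
Decompose node/3: e = e,  S = g(empty, branch(e, zero, empty)),  U = times(zero, S).
Delete trivial equation e = e.
Bind S := g(empty, branch(e, zero, empty)); substituting into the one remaining equation that mentions S gives: U = times(zero, g(empty, branch(e, zero, empty))).
Bind U := times(zero, g(empty, branch(e, zero, empty))); no other remaining equation mentions U.
Decompose g/2: node(g(zero, empty), times(e, zero), e) = W,  X = times(node(times(e, empty), branch(W, zero, e), empty), e).
Bind W := node(g(zero, empty), times(e, zero), e); substituting into the remaining equation gives: X = times(node(times(e, empty), branch(node(g(zero, empty), times(e, zero), e), zero, e), empty), e). Substituting into the earlier binding gives N := node(times(e, empty), branch(node(g(zero, empty), times(e, zero), e), zero, e), empty).
Bind X := times(node(times(e, empty), branch(node(g(zero, empty), times(e, zero), e), zero, e), empty), e).
MGU = { N := node(times(e, empty), branch(node(g(zero, empty), times(e, zero), e), zero, e), empty), S := g(empty, branch(e, zero, empty)), U := times(zero, g(empty, branch(e, zero, empty))), W := node(g(zero, empty), times(e, zero), e), X := times(node(times(e, empty), branch(node(g(zero, empty), times(e, zero), e), zero, e), empty), e) }, so U := times(zero, g(empty, branch(e, zero, empty))).

times(zero, g(empty, branch(e, zero, empty)))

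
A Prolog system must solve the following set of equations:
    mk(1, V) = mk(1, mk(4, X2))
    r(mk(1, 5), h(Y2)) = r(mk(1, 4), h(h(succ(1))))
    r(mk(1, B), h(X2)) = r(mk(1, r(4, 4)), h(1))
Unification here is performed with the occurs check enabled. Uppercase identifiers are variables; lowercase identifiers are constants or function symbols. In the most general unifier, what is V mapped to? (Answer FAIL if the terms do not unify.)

Decompose mk/2: 1 = 1,  V = mk(4, X2).
Delete trivial equation 1 = 1.
Bind V := mk(4, X2); no other remaining equation mentions V.
Decompose r/2: mk(1, 5) = mk(1, 4),  h(Y2) = h(h(succ(1))).
Decompose mk/2: 1 = 1,  5 = 4.
Delete trivial equation 1 = 1.
Clash: constants 5 and 4 differ; no unifier exists.

FAIL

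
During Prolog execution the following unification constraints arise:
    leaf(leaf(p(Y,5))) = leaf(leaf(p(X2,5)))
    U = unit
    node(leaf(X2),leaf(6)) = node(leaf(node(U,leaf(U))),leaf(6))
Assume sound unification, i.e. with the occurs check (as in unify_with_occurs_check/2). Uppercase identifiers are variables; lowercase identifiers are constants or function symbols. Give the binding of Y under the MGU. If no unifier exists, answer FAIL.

node(unit,leaf(unit))

Decompose leaf/1: leaf(p(Y,5)) = leaf(p(X2,5)).
Decompose leaf/1: p(Y,5) = p(X2,5).
Decompose p/2: Y = X2,  5 = 5.
Bind Y := X2; no other remaining equation mentions Y.
Delete trivial equation 5 = 5.
Bind U := unit; substituting into the remaining equation gives: node(leaf(X2),leaf(6)) = node(leaf(node(unit,leaf(unit))),leaf(6)).
Decompose node/2: leaf(X2) = leaf(node(unit,leaf(unit))),  leaf(6) = leaf(6).
Decompose leaf/1: X2 = node(unit,leaf(unit)).
Bind X2 := node(unit,leaf(unit)); no other remaining equation mentions X2. Substituting into the earlier binding gives Y := node(unit,leaf(unit)).
Delete trivial equation leaf(6) = leaf(6).
MGU = { Y ↦ node(unit,leaf(unit)), U ↦ unit, X2 ↦ node(unit,leaf(unit)) }, so Y ↦ node(unit,leaf(unit)).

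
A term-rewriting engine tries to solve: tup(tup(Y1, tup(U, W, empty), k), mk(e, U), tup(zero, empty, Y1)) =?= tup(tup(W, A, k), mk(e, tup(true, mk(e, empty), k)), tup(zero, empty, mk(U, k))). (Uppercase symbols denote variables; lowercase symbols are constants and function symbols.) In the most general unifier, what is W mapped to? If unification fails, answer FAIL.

Decompose tup/3: tup(Y1, tup(U, W, empty), k) =?= tup(W, A, k),  mk(e, U) =?= mk(e, tup(true, mk(e, empty), k)),  tup(zero, empty, Y1) =?= tup(zero, empty, mk(U, k)).
Decompose tup/3: Y1 =?= W,  tup(U, W, empty) =?= A,  k =?= k.
Bind Y1 := W; substituting into the one remaining equation that mentions Y1 gives: tup(zero, empty, W) =?= tup(zero, empty, mk(U, k)).
Bind A := tup(U, W, empty); no other remaining equation mentions A.
Delete trivial equation k =?= k.
Decompose mk/2: e =?= e,  U =?= tup(true, mk(e, empty), k).
Delete trivial equation e =?= e.
Bind U := tup(true, mk(e, empty), k); substituting into the remaining equation gives: tup(zero, empty, W) =?= tup(zero, empty, mk(tup(true, mk(e, empty), k), k)). Substituting into the earlier binding gives A := tup(tup(true, mk(e, empty), k), W, empty).
Decompose tup/3: zero =?= zero,  empty =?= empty,  W =?= mk(tup(true, mk(e, empty), k), k).
Delete trivial equation zero =?= zero.
Delete trivial equation empty =?= empty.
Bind W := mk(tup(true, mk(e, empty), k), k). Substituting into the earlier bindings gives Y1 := mk(tup(true, mk(e, empty), k), k), A := tup(tup(true, mk(e, empty), k), mk(tup(true, mk(e, empty), k), k), empty).
MGU = { Y1 ↦ mk(tup(true, mk(e, empty), k), k), A ↦ tup(tup(true, mk(e, empty), k), mk(tup(true, mk(e, empty), k), k), empty), U ↦ tup(true, mk(e, empty), k), W ↦ mk(tup(true, mk(e, empty), k), k) }, so W ↦ mk(tup(true, mk(e, empty), k), k).

mk(tup(true, mk(e, empty), k), k)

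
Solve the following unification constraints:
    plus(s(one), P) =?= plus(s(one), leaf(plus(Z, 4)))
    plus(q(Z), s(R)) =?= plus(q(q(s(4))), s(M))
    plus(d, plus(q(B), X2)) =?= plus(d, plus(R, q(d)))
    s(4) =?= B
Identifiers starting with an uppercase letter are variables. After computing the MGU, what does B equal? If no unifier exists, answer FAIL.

s(4)

Decompose plus/2: s(one) =?= s(one),  P =?= leaf(plus(Z, 4)).
Delete trivial equation s(one) =?= s(one).
Bind P := leaf(plus(Z, 4)); no other remaining equation mentions P.
Decompose plus/2: q(Z) =?= q(q(s(4))),  s(R) =?= s(M).
Decompose q/1: Z =?= q(s(4)).
Bind Z := q(s(4)); no other remaining equation mentions Z. Substituting into the earlier binding gives P := leaf(plus(q(s(4)), 4)).
Decompose s/1: R =?= M.
Bind R := M; substituting into the one remaining equation that mentions R gives: plus(d, plus(q(B), X2)) =?= plus(d, plus(M, q(d))).
Decompose plus/2: d =?= d,  plus(q(B), X2) =?= plus(M, q(d)).
Delete trivial equation d =?= d.
Decompose plus/2: q(B) =?= M,  X2 =?= q(d).
Bind M := q(B); no other remaining equation mentions M. Substituting into the earlier binding gives R := q(B).
Bind X2 := q(d); no other remaining equation mentions X2.
Bind B := s(4). Substituting into the earlier bindings gives R := q(s(4)), M := q(s(4)).
MGU = { P -> leaf(plus(q(s(4)), 4)), Z -> q(s(4)), R -> q(s(4)), M -> q(s(4)), X2 -> q(d), B -> s(4) }, so B -> s(4).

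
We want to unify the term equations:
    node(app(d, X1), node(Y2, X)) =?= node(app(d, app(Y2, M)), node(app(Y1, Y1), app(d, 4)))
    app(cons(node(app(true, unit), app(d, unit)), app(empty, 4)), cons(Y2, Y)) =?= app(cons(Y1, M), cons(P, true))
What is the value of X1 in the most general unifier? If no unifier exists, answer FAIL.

Decompose node/2: app(d, X1) =?= app(d, app(Y2, M)),  node(Y2, X) =?= node(app(Y1, Y1), app(d, 4)).
Decompose app/2: d =?= d,  X1 =?= app(Y2, M).
Delete trivial equation d =?= d.
Bind X1 := app(Y2, M); no other remaining equation mentions X1.
Decompose node/2: Y2 =?= app(Y1, Y1),  X =?= app(d, 4).
Bind Y2 := app(Y1, Y1); substituting into the one remaining equation that mentions Y2 gives: app(cons(node(app(true, unit), app(d, unit)), app(empty, 4)), cons(app(Y1, Y1), Y)) =?= app(cons(Y1, M), cons(P, true)). Substituting into the earlier binding gives X1 := app(app(Y1, Y1), M).
Bind X := app(d, 4); no other remaining equation mentions X.
Decompose app/2: cons(node(app(true, unit), app(d, unit)), app(empty, 4)) =?= cons(Y1, M),  cons(app(Y1, Y1), Y) =?= cons(P, true).
Decompose cons/2: node(app(true, unit), app(d, unit)) =?= Y1,  app(empty, 4) =?= M.
Bind Y1 := node(app(true, unit), app(d, unit)); substituting into the one remaining equation that mentions Y1 gives: cons(app(node(app(true, unit), app(d, unit)), node(app(true, unit), app(d, unit))), Y) =?= cons(P, true). Substituting into the earlier bindings gives X1 := app(app(node(app(true, unit), app(d, unit)), node(app(true, unit), app(d, unit))), M), Y2 := app(node(app(true, unit), app(d, unit)), node(app(true, unit), app(d, unit))).
Bind M := app(empty, 4); no other remaining equation mentions M. Substituting into the earlier binding gives X1 := app(app(node(app(true, unit), app(d, unit)), node(app(true, unit), app(d, unit))), app(empty, 4)).
Decompose cons/2: app(node(app(true, unit), app(d, unit)), node(app(true, unit), app(d, unit))) =?= P,  Y =?= true.
Bind P := app(node(app(true, unit), app(d, unit)), node(app(true, unit), app(d, unit))); no other remaining equation mentions P.
Bind Y := true.
MGU = { X1 -> app(app(node(app(true, unit), app(d, unit)), node(app(true, unit), app(d, unit))), app(empty, 4)), Y2 -> app(node(app(true, unit), app(d, unit)), node(app(true, unit), app(d, unit))), X -> app(d, 4), Y1 -> node(app(true, unit), app(d, unit)), M -> app(empty, 4), P -> app(node(app(true, unit), app(d, unit)), node(app(true, unit), app(d, unit))), Y -> true }, so X1 -> app(app(node(app(true, unit), app(d, unit)), node(app(true, unit), app(d, unit))), app(empty, 4)).

app(app(node(app(true, unit), app(d, unit)), node(app(true, unit), app(d, unit))), app(empty, 4))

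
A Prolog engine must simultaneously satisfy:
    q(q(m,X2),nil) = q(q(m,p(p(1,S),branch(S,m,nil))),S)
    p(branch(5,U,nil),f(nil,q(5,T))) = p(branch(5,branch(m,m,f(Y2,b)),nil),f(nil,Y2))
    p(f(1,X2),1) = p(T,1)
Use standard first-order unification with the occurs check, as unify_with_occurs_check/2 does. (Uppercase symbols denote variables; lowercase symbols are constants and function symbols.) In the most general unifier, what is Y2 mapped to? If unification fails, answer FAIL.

q(5,f(1,p(p(1,nil),branch(nil,m,nil))))

Decompose q/2: q(m,X2) = q(m,p(p(1,S),branch(S,m,nil))),  nil = S.
Decompose q/2: m = m,  X2 = p(p(1,S),branch(S,m,nil)).
Delete trivial equation m = m.
Bind X2 := p(p(1,S),branch(S,m,nil)); substituting into the one remaining equation that mentions X2 gives: p(f(1,p(p(1,S),branch(S,m,nil))),1) = p(T,1).
Bind S := nil; substituting into the one remaining equation that mentions S gives: p(f(1,p(p(1,nil),branch(nil,m,nil))),1) = p(T,1). Substituting into the earlier binding gives X2 := p(p(1,nil),branch(nil,m,nil)).
Decompose p/2: branch(5,U,nil) = branch(5,branch(m,m,f(Y2,b)),nil),  f(nil,q(5,T)) = f(nil,Y2).
Decompose branch/3: 5 = 5,  U = branch(m,m,f(Y2,b)),  nil = nil.
Delete trivial equation 5 = 5.
Bind U := branch(m,m,f(Y2,b)); no other remaining equation mentions U.
Delete trivial equation nil = nil.
Decompose f/2: nil = nil,  q(5,T) = Y2.
Delete trivial equation nil = nil.
Bind Y2 := q(5,T); no other remaining equation mentions Y2. Substituting into the earlier binding gives U := branch(m,m,f(q(5,T),b)).
Decompose p/2: f(1,p(p(1,nil),branch(nil,m,nil))) = T,  1 = 1.
Bind T := f(1,p(p(1,nil),branch(nil,m,nil))); no other remaining equation mentions T. Substituting into the earlier bindings gives U := branch(m,m,f(q(5,f(1,p(p(1,nil),branch(nil,m,nil)))),b)), Y2 := q(5,f(1,p(p(1,nil),branch(nil,m,nil)))).
Delete trivial equation 1 = 1.
MGU = { X2 -> p(p(1,nil),branch(nil,m,nil)), S -> nil, U -> branch(m,m,f(q(5,f(1,p(p(1,nil),branch(nil,m,nil)))),b)), Y2 -> q(5,f(1,p(p(1,nil),branch(nil,m,nil)))), T -> f(1,p(p(1,nil),branch(nil,m,nil))) }, so Y2 -> q(5,f(1,p(p(1,nil),branch(nil,m,nil)))).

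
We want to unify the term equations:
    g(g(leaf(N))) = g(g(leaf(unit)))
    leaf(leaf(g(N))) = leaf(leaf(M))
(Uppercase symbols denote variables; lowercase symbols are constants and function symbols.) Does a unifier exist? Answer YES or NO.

YES

Decompose g/1: g(leaf(N)) = g(leaf(unit)).
Decompose g/1: leaf(N) = leaf(unit).
Decompose leaf/1: N = unit.
Bind N := unit; substituting into the remaining equation gives: leaf(leaf(g(unit))) = leaf(leaf(M)).
Decompose leaf/1: leaf(g(unit)) = leaf(M).
Decompose leaf/1: g(unit) = M.
Bind M := g(unit).
No equations remain and no clash or occurs-check failure arose, so a unifier exists.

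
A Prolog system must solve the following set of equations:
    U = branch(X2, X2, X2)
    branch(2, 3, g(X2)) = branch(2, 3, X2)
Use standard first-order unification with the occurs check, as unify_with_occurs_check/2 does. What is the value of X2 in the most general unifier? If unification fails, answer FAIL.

FAIL

Bind U := branch(X2, X2, X2); no other remaining equation mentions U.
Decompose branch/3: 2 = 2,  3 = 3,  g(X2) = X2.
Delete trivial equation 2 = 2.
Delete trivial equation 3 = 3.
Occurs check fails: X2 occurs in g(X2); the equation X2 = g(X2) has no finite solution.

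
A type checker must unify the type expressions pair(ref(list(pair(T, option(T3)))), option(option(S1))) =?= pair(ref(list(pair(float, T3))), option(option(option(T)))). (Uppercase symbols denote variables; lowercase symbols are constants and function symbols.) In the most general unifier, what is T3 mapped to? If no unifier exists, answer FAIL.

Decompose pair/2: ref(list(pair(T, option(T3)))) =?= ref(list(pair(float, T3))),  option(option(S1)) =?= option(option(option(T))).
Decompose ref/1: list(pair(T, option(T3))) =?= list(pair(float, T3)).
Decompose list/1: pair(T, option(T3)) =?= pair(float, T3).
Decompose pair/2: T =?= float,  option(T3) =?= T3.
Bind T := float; substituting into the one remaining equation that mentions T gives: option(option(S1)) =?= option(option(option(float))).
Occurs check fails: T3 occurs in option(T3); the equation T3 =?= option(T3) has no finite solution.

FAIL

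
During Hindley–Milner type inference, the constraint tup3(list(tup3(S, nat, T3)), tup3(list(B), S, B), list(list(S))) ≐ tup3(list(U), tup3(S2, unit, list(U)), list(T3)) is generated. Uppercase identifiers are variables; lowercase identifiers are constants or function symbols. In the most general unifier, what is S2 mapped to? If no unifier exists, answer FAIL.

Decompose tup3/3: list(tup3(S, nat, T3)) ≐ list(U),  tup3(list(B), S, B) ≐ tup3(S2, unit, list(U)),  list(list(S)) ≐ list(T3).
Decompose list/1: tup3(S, nat, T3) ≐ U.
Bind U := tup3(S, nat, T3); substituting into the one remaining equation that mentions U gives: tup3(list(B), S, B) ≐ tup3(S2, unit, list(tup3(S, nat, T3))).
Decompose tup3/3: list(B) ≐ S2,  S ≐ unit,  B ≐ list(tup3(S, nat, T3)).
Bind S2 := list(B); no other remaining equation mentions S2.
Bind S := unit; substituting into the remaining equations gives: B ≐ list(tup3(unit, nat, T3)),  list(list(unit)) ≐ list(T3). Substituting into the earlier binding gives U := tup3(unit, nat, T3).
Bind B := list(tup3(unit, nat, T3)); no other remaining equation mentions B. Substituting into the earlier binding gives S2 := list(list(tup3(unit, nat, T3))).
Decompose list/1: list(unit) ≐ T3.
Bind T3 := list(unit). Substituting into the earlier bindings gives U := tup3(unit, nat, list(unit)), S2 := list(list(tup3(unit, nat, list(unit)))), B := list(tup3(unit, nat, list(unit))).
MGU = { U -> tup3(unit, nat, list(unit)), S2 -> list(list(tup3(unit, nat, list(unit)))), S -> unit, B -> list(tup3(unit, nat, list(unit))), T3 -> list(unit) }, so S2 -> list(list(tup3(unit, nat, list(unit)))).

list(list(tup3(unit, nat, list(unit))))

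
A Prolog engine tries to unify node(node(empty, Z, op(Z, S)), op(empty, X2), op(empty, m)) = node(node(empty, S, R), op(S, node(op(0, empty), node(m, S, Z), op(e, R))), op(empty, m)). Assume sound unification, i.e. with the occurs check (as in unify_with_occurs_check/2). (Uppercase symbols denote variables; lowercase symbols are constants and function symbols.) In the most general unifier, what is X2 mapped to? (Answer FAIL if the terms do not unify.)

Decompose node/3: node(empty, Z, op(Z, S)) = node(empty, S, R),  op(empty, X2) = op(S, node(op(0, empty), node(m, S, Z), op(e, R))),  op(empty, m) = op(empty, m).
Decompose node/3: empty = empty,  Z = S,  op(Z, S) = R.
Delete trivial equation empty = empty.
Bind Z := S; substituting into the 2 remaining equations that mention Z gives: op(S, S) = R,  op(empty, X2) = op(S, node(op(0, empty), node(m, S, S), op(e, R))).
Bind R := op(S, S); substituting into the one remaining equation that mentions R gives: op(empty, X2) = op(S, node(op(0, empty), node(m, S, S), op(e, op(S, S)))).
Decompose op/2: empty = S,  X2 = node(op(0, empty), node(m, S, S), op(e, op(S, S))).
Bind S := empty; substituting into the one remaining equation that mentions S gives: X2 = node(op(0, empty), node(m, empty, empty), op(e, op(empty, empty))). Substituting into the earlier bindings gives Z := empty, R := op(empty, empty).
Bind X2 := node(op(0, empty), node(m, empty, empty), op(e, op(empty, empty))); no other remaining equation mentions X2.
Delete trivial equation op(empty, m) = op(empty, m).
MGU = { Z = empty, R = op(empty, empty), S = empty, X2 = node(op(0, empty), node(m, empty, empty), op(e, op(empty, empty))) }, so X2 = node(op(0, empty), node(m, empty, empty), op(e, op(empty, empty))).

node(op(0, empty), node(m, empty, empty), op(e, op(empty, empty)))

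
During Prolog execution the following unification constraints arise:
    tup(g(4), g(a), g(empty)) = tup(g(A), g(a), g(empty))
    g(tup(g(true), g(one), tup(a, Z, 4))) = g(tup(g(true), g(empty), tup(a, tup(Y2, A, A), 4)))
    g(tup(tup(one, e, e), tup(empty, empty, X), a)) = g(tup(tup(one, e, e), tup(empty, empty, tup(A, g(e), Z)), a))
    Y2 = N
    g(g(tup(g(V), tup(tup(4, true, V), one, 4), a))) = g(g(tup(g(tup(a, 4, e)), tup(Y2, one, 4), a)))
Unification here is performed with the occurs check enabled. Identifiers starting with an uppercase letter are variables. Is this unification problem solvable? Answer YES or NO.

Decompose tup/3: g(4) = g(A),  g(a) = g(a),  g(empty) = g(empty).
Decompose g/1: 4 = A.
Bind A := 4; substituting into the 2 remaining equations that mention A gives: g(tup(g(true), g(one), tup(a, Z, 4))) = g(tup(g(true), g(empty), tup(a, tup(Y2, 4, 4), 4))),  g(tup(tup(one, e, e), tup(empty, empty, X), a)) = g(tup(tup(one, e, e), tup(empty, empty, tup(4, g(e), Z)), a)).
Delete trivial equation g(a) = g(a).
Delete trivial equation g(empty) = g(empty).
Decompose g/1: tup(g(true), g(one), tup(a, Z, 4)) = tup(g(true), g(empty), tup(a, tup(Y2, 4, 4), 4)).
Decompose tup/3: g(true) = g(true),  g(one) = g(empty),  tup(a, Z, 4) = tup(a, tup(Y2, 4, 4), 4).
Delete trivial equation g(true) = g(true).
Decompose g/1: one = empty.
Clash: constants one and empty differ; no unifier exists.

NO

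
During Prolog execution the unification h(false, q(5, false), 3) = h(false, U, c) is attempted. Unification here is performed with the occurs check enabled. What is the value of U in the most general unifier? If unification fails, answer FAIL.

FAIL

Decompose h/3: false = false,  q(5, false) = U,  3 = c.
Delete trivial equation false = false.
Bind U := q(5, false); no other remaining equation mentions U.
Clash: constants 3 and c differ; no unifier exists.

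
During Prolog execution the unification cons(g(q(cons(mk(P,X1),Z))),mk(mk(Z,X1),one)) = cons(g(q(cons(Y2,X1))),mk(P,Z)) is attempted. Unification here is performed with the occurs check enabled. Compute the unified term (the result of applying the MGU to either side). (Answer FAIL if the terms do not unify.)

Decompose cons/2: g(q(cons(mk(P,X1),Z))) = g(q(cons(Y2,X1))),  mk(mk(Z,X1),one) = mk(P,Z).
Decompose g/1: q(cons(mk(P,X1),Z)) = q(cons(Y2,X1)).
Decompose q/1: cons(mk(P,X1),Z) = cons(Y2,X1).
Decompose cons/2: mk(P,X1) = Y2,  Z = X1.
Bind Y2 := mk(P,X1); no other remaining equation mentions Y2.
Bind Z := X1; substituting into the remaining equation gives: mk(mk(X1,X1),one) = mk(P,X1).
Decompose mk/2: mk(X1,X1) = P,  one = X1.
Bind P := mk(X1,X1); no other remaining equation mentions P. Substituting into the earlier binding gives Y2 := mk(mk(X1,X1),X1).
Bind X1 := one. Substituting into the earlier bindings gives Y2 := mk(mk(one,one),one), Z := one, P := mk(one,one).
Applying the MGU to either side gives cons(g(q(cons(mk(mk(one,one),one),one))),mk(mk(one,one),one)).

cons(g(q(cons(mk(mk(one,one),one),one))),mk(mk(one,one),one))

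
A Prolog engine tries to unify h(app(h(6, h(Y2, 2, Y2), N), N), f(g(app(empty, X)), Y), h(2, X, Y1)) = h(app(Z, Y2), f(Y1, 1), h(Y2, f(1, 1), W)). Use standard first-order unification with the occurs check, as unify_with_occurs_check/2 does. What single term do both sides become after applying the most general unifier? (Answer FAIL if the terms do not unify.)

h(app(h(6, h(2, 2, 2), 2), 2), f(g(app(empty, f(1, 1))), 1), h(2, f(1, 1), g(app(empty, f(1, 1)))))

Decompose h/3: app(h(6, h(Y2, 2, Y2), N), N) = app(Z, Y2),  f(g(app(empty, X)), Y) = f(Y1, 1),  h(2, X, Y1) = h(Y2, f(1, 1), W).
Decompose app/2: h(6, h(Y2, 2, Y2), N) = Z,  N = Y2.
Bind Z := h(6, h(Y2, 2, Y2), N); no other remaining equation mentions Z.
Bind N := Y2; no other remaining equation mentions N. Substituting into the earlier binding gives Z := h(6, h(Y2, 2, Y2), Y2).
Decompose f/2: g(app(empty, X)) = Y1,  Y = 1.
Bind Y1 := g(app(empty, X)); substituting into the one remaining equation that mentions Y1 gives: h(2, X, g(app(empty, X))) = h(Y2, f(1, 1), W).
Bind Y := 1; no other remaining equation mentions Y.
Decompose h/3: 2 = Y2,  X = f(1, 1),  g(app(empty, X)) = W.
Bind Y2 := 2; no other remaining equation mentions Y2. Substituting into the earlier bindings gives Z := h(6, h(2, 2, 2), 2), N := 2.
Bind X := f(1, 1); substituting into the remaining equation gives: g(app(empty, f(1, 1))) = W. Substituting into the earlier binding gives Y1 := g(app(empty, f(1, 1))).
Bind W := g(app(empty, f(1, 1))).
Applying the MGU to either side gives h(app(h(6, h(2, 2, 2), 2), 2), f(g(app(empty, f(1, 1))), 1), h(2, f(1, 1), g(app(empty, f(1, 1))))).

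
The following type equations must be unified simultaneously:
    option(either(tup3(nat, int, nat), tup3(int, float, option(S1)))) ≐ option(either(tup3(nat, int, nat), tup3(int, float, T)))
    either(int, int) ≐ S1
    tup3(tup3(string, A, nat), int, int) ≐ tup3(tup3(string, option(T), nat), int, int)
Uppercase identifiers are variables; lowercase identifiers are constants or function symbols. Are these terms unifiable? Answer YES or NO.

YES

Decompose option/1: either(tup3(nat, int, nat), tup3(int, float, option(S1))) ≐ either(tup3(nat, int, nat), tup3(int, float, T)).
Decompose either/2: tup3(nat, int, nat) ≐ tup3(nat, int, nat),  tup3(int, float, option(S1)) ≐ tup3(int, float, T).
Delete trivial equation tup3(nat, int, nat) ≐ tup3(nat, int, nat).
Decompose tup3/3: int ≐ int,  float ≐ float,  option(S1) ≐ T.
Delete trivial equation int ≐ int.
Delete trivial equation float ≐ float.
Bind T := option(S1); substituting into the one remaining equation that mentions T gives: tup3(tup3(string, A, nat), int, int) ≐ tup3(tup3(string, option(option(S1)), nat), int, int).
Bind S1 := either(int, int); substituting into the remaining equation gives: tup3(tup3(string, A, nat), int, int) ≐ tup3(tup3(string, option(option(either(int, int))), nat), int, int). Substituting into the earlier binding gives T := option(either(int, int)).
Decompose tup3/3: tup3(string, A, nat) ≐ tup3(string, option(option(either(int, int))), nat),  int ≐ int,  int ≐ int.
Decompose tup3/3: string ≐ string,  A ≐ option(option(either(int, int))),  nat ≐ nat.
Delete trivial equation string ≐ string.
Bind A := option(option(either(int, int))); no other remaining equation mentions A.
Delete trivial equation nat ≐ nat.
Delete trivial equation int ≐ int.
Delete trivial equation int ≐ int.
No equations remain and no clash or occurs-check failure arose, so a unifier exists.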